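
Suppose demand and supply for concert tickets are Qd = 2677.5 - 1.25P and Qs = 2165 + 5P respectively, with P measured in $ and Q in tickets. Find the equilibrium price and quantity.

P* = 82, Q* = 2575

At equilibrium Qd = Qs, so 2677.5 - 1.25P = 2165 + 5P; collecting terms, 512.5 = 6.25P and P* = 82.
From the demand curve, Q* = 2677.5 - 1.25(82) = 2575.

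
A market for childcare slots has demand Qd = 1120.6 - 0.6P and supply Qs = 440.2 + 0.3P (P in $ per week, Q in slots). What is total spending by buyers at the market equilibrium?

Total spending by buyers = 504252

The market clears where 1120.6 - 0.6P = 440.2 + 0.3P. Rearranging, 0.9P = 680.4, hence P* = 756.
Plugging P* into demand: Q* = 1120.6 - 0.6(756) = 667.
Total spending by buyers = P* × Q* = 756 × 667 = 504252.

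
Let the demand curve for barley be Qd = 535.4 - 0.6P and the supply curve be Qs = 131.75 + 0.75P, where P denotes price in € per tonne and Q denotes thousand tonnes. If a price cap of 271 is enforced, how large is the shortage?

With P fixed at 271, quantity demanded is 372.8 and quantity supplied is 335.
Shortage = Qd - Qs = 372.8 - 335 = 37.8.

Shortage = 37.8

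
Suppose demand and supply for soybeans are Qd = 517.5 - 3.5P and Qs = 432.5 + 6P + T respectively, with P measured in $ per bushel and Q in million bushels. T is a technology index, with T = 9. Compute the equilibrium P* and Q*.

With T = 9, supply is Qs = 441.5 + 6P.
Equating demand and supply, 517.5 - 3.5P = 441.5 + 6P gives 9.5P = 76, so P* = 8.
Then Q* = 517.5 - 3.5(8) = 489.5.

P* = 8, Q* = 489.5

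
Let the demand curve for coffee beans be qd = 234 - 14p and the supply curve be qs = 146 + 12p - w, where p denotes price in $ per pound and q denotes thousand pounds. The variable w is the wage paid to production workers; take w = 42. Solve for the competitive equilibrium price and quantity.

With w = 42, supply is qs = 104 + 12p.
The market clears where 234 - 14p = 104 + 12p. Rearranging, 26p = 130, hence p* = 5.
Then q* = 234 - 14(5) = 164.

p* = 5, q* = 164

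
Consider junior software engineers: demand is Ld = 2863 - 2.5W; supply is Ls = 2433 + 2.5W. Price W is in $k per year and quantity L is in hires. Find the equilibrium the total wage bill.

The market clears where 2863 - 2.5W = 2433 + 2.5W. Rearranging, 5W = 430, hence W* = 86.
Plugging W* into demand: L* = 2863 - 2.5(86) = 2648.
The total wage bill = W* × L* = 86 × 2648 = 227728.

The total wage bill = 227728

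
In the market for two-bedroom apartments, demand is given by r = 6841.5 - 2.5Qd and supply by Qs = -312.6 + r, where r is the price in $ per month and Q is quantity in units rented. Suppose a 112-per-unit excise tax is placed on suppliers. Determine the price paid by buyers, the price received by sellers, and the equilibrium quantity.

r_b = 2258, r_s = 2146, Q = 1833.4

Inverting to quantity form: Qd = 2736.6 - 0.4r.
Suppliers keep r_s = r_b - 112 per unit, so supply in terms of the buyer price is Qs = -424.6 + r_b.
Market clearing requires 2736.6 - 0.4r_b = -424.6 + r_b; hence 3161.2 = 1.4r_b and r_b = 2258.
Then r_s = 2258 - 112 = 2146 and Q = 2736.6 - 0.4(2258) = 1833.4.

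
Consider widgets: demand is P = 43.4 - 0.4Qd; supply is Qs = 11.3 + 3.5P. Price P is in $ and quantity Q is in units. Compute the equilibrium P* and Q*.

Rewriting in direct form: Qd = 108.5 - 2.5P.
The market clears where 108.5 - 2.5P = 11.3 + 3.5P. Rearranging, 6P = 97.2, hence P* = 16.2.
Substitute back: Q* = 108.5 - 2.5(16.2) = 68.

P* = 16.2, Q* = 68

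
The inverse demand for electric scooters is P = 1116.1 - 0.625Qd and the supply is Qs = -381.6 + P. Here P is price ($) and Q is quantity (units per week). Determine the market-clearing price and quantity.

In direct form, Qd = 1785.76 - 1.6P.
Equating demand and supply, 1785.76 - 1.6P = -381.6 + P gives 2.6P = 2167.36, so P* = 833.6.
Plugging P* into demand: Q* = 1785.76 - 1.6(833.6) = 452.

P* = 833.6, Q* = 452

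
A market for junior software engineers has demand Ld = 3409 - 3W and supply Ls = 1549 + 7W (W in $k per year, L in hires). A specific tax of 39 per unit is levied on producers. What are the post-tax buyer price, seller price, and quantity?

With a tax of 39 on producers, they supply based on the net price W_s = W_b - 39, so Ls = 1276 + 7W_b.
Equate demand and the shifted supply: 3409 - 3W_b = 1276 + 7W_b, giving 10W_b = 2133, so W_b = 213.3.
Then W_s = 213.3 - 39 = 174.3 and L = 3409 - 3(213.3) = 2769.1.

W_b = 213.3, W_s = 174.3, L = 2769.1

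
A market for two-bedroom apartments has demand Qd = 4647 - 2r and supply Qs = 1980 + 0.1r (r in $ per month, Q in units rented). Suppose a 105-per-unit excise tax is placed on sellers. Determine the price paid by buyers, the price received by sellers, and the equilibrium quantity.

r_b = 1275, r_s = 1170, Q = 2097

Sellers keep r_s = r_b - 105 per unit, so supply in terms of the buyer price is Qs = 1969.5 + 0.1r_b.
Equate demand and the shifted supply: 4647 - 2r_b = 1969.5 + 0.1r_b, giving 2.1r_b = 2677.5, so r_b = 1275.
So r_s = 1170 and the quantity traded is Q = 4647 - 2(1275) = 2097.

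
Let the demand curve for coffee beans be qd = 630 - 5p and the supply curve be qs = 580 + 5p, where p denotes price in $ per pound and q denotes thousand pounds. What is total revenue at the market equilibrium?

Total revenue = 3025

Set qd = qs: 630 - 5p = 580 + 5p, so 50 = 10p and p* = 5.
Then q* = 630 - 5(5) = 605.
Total revenue = p* × q* = 5 × 605 = 3025.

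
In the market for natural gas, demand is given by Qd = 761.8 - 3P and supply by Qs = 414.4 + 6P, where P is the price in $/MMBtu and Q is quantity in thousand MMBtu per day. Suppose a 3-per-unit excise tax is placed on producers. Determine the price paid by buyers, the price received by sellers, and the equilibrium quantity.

With a tax of 3 on producers, they supply based on the net price P_s = P_b - 3, so Qs = 396.4 + 6P_b.
Equate demand and the shifted supply: 761.8 - 3P_b = 396.4 + 6P_b, giving 9P_b = 365.4, so P_b = 40.6.
Then P_s = 40.6 - 3 = 37.6 and Q = 761.8 - 3(40.6) = 640.

P_b = 40.6, P_s = 37.6, Q = 640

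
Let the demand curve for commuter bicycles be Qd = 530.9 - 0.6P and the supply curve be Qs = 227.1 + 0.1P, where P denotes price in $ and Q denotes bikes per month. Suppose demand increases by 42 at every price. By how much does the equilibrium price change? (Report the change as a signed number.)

ΔP = 60

The market clears where 530.9 - 0.6P = 227.1 + 0.1P. Rearranging, 0.7P = 303.8, hence P* = 434.
Plugging P* into demand: Q* = 530.9 - 0.6(434) = 270.5.
After the shift, demand is Qd = 572.9 - 0.6P.
Re-solving, 0.7P = 345.8 gives P = 494 and Q = 276.5.
ΔP = 494 - 434 = 60.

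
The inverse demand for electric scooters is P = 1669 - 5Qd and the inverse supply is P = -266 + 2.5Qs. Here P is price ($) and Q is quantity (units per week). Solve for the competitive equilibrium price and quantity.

P* = 379, Q* = 258

Inverting to quantity form: Qd = 333.8 - 0.2P and Qs = 106.4 + 0.4P.
The market clears where 333.8 - 0.2P = 106.4 + 0.4P. Rearranging, 0.6P = 227.4, hence P* = 379.
Then Q* = 333.8 - 0.2(379) = 258.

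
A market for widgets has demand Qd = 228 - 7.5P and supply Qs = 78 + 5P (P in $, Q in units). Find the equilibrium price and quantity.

The market clears where 228 - 7.5P = 78 + 5P. Rearranging, 12.5P = 150, hence P* = 12.
From the demand curve, Q* = 228 - 7.5(12) = 138.

P* = 12, Q* = 138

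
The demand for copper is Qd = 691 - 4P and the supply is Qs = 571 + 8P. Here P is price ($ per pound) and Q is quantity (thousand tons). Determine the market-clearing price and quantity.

P* = 10, Q* = 651

At equilibrium Qd = Qs, so 691 - 4P = 571 + 8P; collecting terms, 120 = 12P and P* = 10.
Plugging P* into demand: Q* = 691 - 4(10) = 651.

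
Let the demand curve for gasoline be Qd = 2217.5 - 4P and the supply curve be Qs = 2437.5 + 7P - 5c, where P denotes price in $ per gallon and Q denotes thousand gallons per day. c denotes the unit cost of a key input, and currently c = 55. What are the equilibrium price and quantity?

P* = 5, Q* = 2197.5

With c = 55, supply is Qs = 2162.5 + 7P.
The market clears where 2217.5 - 4P = 2162.5 + 7P. Rearranging, 11P = 55, hence P* = 5.
Then Q* = 2217.5 - 4(5) = 2197.5.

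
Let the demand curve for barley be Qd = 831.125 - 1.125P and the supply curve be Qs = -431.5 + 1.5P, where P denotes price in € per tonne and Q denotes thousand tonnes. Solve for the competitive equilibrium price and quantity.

P* = 481, Q* = 290

At equilibrium Qd = Qs, so 831.125 - 1.125P = -431.5 + 1.5P; collecting terms, 1262.625 = 2.625P and P* = 481.
Plugging P* into demand: Q* = 831.125 - 1.125(481) = 290.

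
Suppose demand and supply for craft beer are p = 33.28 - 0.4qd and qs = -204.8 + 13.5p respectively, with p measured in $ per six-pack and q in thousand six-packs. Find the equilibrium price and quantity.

p* = 18, q* = 38.2

Inverting to quantity form: qd = 83.2 - 2.5p.
Equating demand and supply, 83.2 - 2.5p = -204.8 + 13.5p gives 16p = 288, so p* = 18.
Plugging p* into demand: q* = 83.2 - 2.5(18) = 38.2.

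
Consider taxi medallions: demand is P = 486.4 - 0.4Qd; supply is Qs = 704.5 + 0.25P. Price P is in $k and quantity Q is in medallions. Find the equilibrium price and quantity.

In direct form, Qd = 1216 - 2.5P.
Equating demand and supply, 1216 - 2.5P = 704.5 + 0.25P gives 2.75P = 511.5, so P* = 186.
Then Q* = 1216 - 2.5(186) = 751.

P* = 186, Q* = 751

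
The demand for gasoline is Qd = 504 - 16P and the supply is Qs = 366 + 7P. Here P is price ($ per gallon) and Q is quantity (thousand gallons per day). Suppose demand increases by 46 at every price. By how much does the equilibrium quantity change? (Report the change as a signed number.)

ΔQ = 14

At equilibrium Qd = Qs, so 504 - 16P = 366 + 7P; collecting terms, 138 = 23P and P* = 6.
Then Q* = 504 - 16(6) = 408.
After the shift, demand is Qd = 550 - 16P.
Re-solving, 23P = 184 gives P = 8 and Q = 422.
ΔQ = 422 - 408 = 14.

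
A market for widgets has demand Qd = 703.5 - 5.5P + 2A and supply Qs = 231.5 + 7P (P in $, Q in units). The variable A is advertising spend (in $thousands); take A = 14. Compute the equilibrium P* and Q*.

With A = 14, demand is Qd = 731.5 - 5.5P.
The market clears where 731.5 - 5.5P = 231.5 + 7P. Rearranging, 12.5P = 500, hence P* = 40.
From the demand curve, Q* = 731.5 - 5.5(40) = 511.5.

P* = 40, Q* = 511.5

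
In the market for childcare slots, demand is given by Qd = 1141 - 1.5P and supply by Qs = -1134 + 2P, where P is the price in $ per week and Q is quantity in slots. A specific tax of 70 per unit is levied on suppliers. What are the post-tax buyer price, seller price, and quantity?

The tax drives a wedge P_b - P_s = 70. Substituting P_s = P_b - 70 into supply: Qs = -1274 + 2P_b.
Set Qd = Qs: 1141 - 1.5P_b = -1274 + 2P_b, so 2415 = 3.5P_b and P_b = 690.
Then P_s = 690 - 70 = 620 and Q = 1141 - 1.5(690) = 106.

P_b = 690, P_s = 620, Q = 106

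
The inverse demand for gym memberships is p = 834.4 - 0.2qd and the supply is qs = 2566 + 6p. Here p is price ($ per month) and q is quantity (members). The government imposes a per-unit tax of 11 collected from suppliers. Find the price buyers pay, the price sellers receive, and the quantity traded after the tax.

Rewriting in direct form: qd = 4172 - 5p.
The tax drives a wedge p_b - p_s = 11. Substituting p_s = p_b - 11 into supply: qs = 2500 + 6p_b.
Market clearing requires 4172 - 5p_b = 2500 + 6p_b; hence 1672 = 11p_b and p_b = 152.
So p_s = 141 and the quantity traded is q = 4172 - 5(152) = 3412.

p_b = 152, p_s = 141, q = 3412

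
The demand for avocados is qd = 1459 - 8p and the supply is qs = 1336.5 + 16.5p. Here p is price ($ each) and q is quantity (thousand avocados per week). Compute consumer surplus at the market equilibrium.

Consumer surplus = 125847.5625

At equilibrium qd = qs, so 1459 - 8p = 1336.5 + 16.5p; collecting terms, 122.5 = 24.5p and p* = 5.
Substitute back: q* = 1459 - 8(5) = 1419.
Demand choke price (qd = 0): p = 1459/8 = 182.375. Consumer surplus = ½ × (182.375 - 5) × 1419 = 125847.5625.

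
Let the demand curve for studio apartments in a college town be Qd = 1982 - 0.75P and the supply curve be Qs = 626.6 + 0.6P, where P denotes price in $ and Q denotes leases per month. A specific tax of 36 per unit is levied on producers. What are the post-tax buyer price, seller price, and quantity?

P_b = 1020, P_s = 984, Q = 1217

With a tax of 36 on producers, they supply based on the net price P_s = P_b - 36, so Qs = 605 + 0.6P_b.
Market clearing requires 1982 - 0.75P_b = 605 + 0.6P_b; hence 1377 = 1.35P_b and P_b = 1020.
Then P_s = 1020 - 36 = 984 and Q = 1982 - 0.75(1020) = 1217.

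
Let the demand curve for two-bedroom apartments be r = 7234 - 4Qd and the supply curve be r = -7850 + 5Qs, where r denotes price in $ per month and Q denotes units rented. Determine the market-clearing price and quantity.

r* = 530, Q* = 1676

In direct form, Qd = 1808.5 - 0.25r and Qs = 1570 + 0.2r.
The market clears where 1808.5 - 0.25r = 1570 + 0.2r. Rearranging, 0.45r = 238.5, hence r* = 530.
Substitute back: Q* = 1808.5 - 0.25(530) = 1676.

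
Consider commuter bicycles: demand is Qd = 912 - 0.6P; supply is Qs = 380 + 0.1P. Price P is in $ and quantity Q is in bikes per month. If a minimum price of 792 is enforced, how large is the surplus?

Surplus = 22.4

With P fixed at 792, quantity demanded is 436.8 and quantity supplied is 459.2.
Surplus = Qs - Qd = 459.2 - 436.8 = 22.4.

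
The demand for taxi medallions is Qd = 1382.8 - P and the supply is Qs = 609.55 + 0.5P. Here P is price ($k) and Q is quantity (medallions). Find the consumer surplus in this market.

Set Qd = Qs: 1382.8 - P = 609.55 + 0.5P, so 773.25 = 1.5P and P* = 515.5.
Plugging P* into demand: Q* = 1382.8 - 515.5 = 867.3.
Demand choke price (Qd = 0): P = 1382.8. Consumer surplus = ½ × (1382.8 - 515.5) × 867.3 = 376104.645.

Consumer surplus = 376104.645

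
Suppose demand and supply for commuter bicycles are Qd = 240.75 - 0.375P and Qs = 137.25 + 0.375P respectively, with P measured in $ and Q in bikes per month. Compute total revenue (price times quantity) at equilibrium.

At equilibrium Qd = Qs, so 240.75 - 0.375P = 137.25 + 0.375P; collecting terms, 103.5 = 0.75P and P* = 138.
Then Q* = 240.75 - 0.375(138) = 189.
Total revenue = P* × Q* = 138 × 189 = 26082.

Total revenue = 26082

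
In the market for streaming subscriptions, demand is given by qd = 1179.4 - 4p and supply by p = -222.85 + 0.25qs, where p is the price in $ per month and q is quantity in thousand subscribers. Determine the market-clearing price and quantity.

p* = 36, q* = 1035.4

Solving each curve for q: qs = 891.4 + 4p.
Set qd = qs: 1179.4 - 4p = 891.4 + 4p, so 288 = 8p and p* = 36.
Then q* = 1179.4 - 4(36) = 1035.4.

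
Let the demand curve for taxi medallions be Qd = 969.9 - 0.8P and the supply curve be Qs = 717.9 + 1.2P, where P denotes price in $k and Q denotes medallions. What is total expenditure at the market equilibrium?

Total expenditure = 109506.6

The market clears where 969.9 - 0.8P = 717.9 + 1.2P. Rearranging, 2P = 252, hence P* = 126.
From the demand curve, Q* = 969.9 - 0.8(126) = 869.1.
Total expenditure = P* × Q* = 126 × 869.1 = 109506.6.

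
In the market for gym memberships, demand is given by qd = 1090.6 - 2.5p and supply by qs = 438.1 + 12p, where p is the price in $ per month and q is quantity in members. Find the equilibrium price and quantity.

p* = 45, q* = 978.1

Equating demand and supply, 1090.6 - 2.5p = 438.1 + 12p gives 14.5p = 652.5, so p* = 45.
Plugging p* into demand: q* = 1090.6 - 2.5(45) = 978.1.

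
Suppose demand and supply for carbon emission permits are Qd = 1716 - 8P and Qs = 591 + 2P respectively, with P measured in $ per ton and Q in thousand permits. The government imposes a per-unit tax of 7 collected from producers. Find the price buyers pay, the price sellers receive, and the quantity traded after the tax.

P_b = 113.9, P_s = 106.9, Q = 804.8

With a tax of 7 on producers, they supply based on the net price P_s = P_b - 7, so Qs = 577 + 2P_b.
Equate demand and the shifted supply: 1716 - 8P_b = 577 + 2P_b, giving 10P_b = 1139, so P_b = 113.9.
So P_s = 106.9 and the quantity traded is Q = 1716 - 8(113.9) = 804.8.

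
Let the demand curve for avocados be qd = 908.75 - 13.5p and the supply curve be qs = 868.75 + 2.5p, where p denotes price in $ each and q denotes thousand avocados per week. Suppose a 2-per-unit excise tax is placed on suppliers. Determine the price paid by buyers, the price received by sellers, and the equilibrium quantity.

Suppliers keep p_s = p_b - 2 per unit, so supply in terms of the buyer price is qs = 863.75 + 2.5p_b.
Set qd = qs: 908.75 - 13.5p_b = 863.75 + 2.5p_b, so 45 = 16p_b and p_b = 2.8125.
Then p_s = 2.8125 - 2 = 0.8125 and q = 908.75 - 13.5(2.8125) = 870.78125.

p_b = 2.8125, p_s = 0.8125, q = 870.78125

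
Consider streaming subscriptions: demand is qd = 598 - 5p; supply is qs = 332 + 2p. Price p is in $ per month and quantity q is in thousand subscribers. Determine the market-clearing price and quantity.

Equating demand and supply, 598 - 5p = 332 + 2p gives 7p = 266, so p* = 38.
From the demand curve, q* = 598 - 5(38) = 408.

p* = 38, q* = 408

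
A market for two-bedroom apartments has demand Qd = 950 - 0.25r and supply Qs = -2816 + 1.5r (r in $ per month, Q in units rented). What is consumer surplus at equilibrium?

At equilibrium Qd = Qs, so 950 - 0.25r = -2816 + 1.5r; collecting terms, 3766 = 1.75r and r* = 2152.
From the demand curve, Q* = 950 - 0.25(2152) = 412.
Demand choke price (Qd = 0): r = 950/0.25 = 3800. Consumer surplus = ½ × (3800 - 2152) × 412 = 339488.

Consumer surplus = 339488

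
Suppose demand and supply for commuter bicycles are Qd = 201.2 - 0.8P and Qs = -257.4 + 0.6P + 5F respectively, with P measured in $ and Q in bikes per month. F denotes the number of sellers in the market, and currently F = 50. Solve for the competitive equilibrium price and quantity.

With F = 50, supply is Qs = -7.4 + 0.6P.
The market clears where 201.2 - 0.8P = -7.4 + 0.6P. Rearranging, 1.4P = 208.6, hence P* = 149.
Then Q* = 201.2 - 0.8(149) = 82.

P* = 149, Q* = 82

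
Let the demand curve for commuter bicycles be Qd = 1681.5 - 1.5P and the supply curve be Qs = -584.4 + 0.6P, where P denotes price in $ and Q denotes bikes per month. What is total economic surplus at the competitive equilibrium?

At equilibrium Qd = Qs, so 1681.5 - 1.5P = -584.4 + 0.6P; collecting terms, 2265.9 = 2.1P and P* = 1079.
Plugging P* into demand: Q* = 1681.5 - 1.5(1079) = 63.
Demand choke price = 1121; supply choke price = 974. CS = ½(1121 - 1079)(63) = 1323; PS = ½(1079 - 974)(63) = 3307.5. Total surplus = 4630.5.

Total surplus = 4630.5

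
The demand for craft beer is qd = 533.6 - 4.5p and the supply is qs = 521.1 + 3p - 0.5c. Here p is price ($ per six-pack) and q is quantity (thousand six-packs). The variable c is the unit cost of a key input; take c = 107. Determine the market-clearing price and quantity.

With c = 107, supply is qs = 467.6 + 3p.
Equating demand and supply, 533.6 - 4.5p = 467.6 + 3p gives 7.5p = 66, so p* = 8.8.
Plugging p* into demand: q* = 533.6 - 4.5(8.8) = 494.

p* = 8.8, q* = 494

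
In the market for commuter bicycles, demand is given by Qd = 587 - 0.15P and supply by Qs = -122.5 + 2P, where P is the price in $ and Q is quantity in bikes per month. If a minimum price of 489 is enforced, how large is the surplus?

Surplus = 341.85

Evaluating both curves at the floor price 489 gives Qd = 513.65, Qs = 855.5.
Surplus = Qs - Qd = 855.5 - 513.65 = 341.85.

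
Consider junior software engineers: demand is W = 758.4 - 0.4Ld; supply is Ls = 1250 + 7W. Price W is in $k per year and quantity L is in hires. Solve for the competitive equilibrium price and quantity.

Inverting to quantity form: Ld = 1896 - 2.5W.
At equilibrium Ld = Ls, so 1896 - 2.5W = 1250 + 7W; collecting terms, 646 = 9.5W and W* = 68.
Then L* = 1896 - 2.5(68) = 1726.

W* = 68, L* = 1726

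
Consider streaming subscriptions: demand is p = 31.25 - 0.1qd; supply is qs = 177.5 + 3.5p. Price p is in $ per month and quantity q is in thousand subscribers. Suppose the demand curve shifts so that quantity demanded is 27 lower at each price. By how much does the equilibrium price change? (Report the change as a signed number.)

Inverting to quantity form: qd = 312.5 - 10p.
At equilibrium qd = qs, so 312.5 - 10p = 177.5 + 3.5p; collecting terms, 135 = 13.5p and p* = 10.
Then q* = 312.5 - 10(10) = 212.5.
After the shift, demand is qd = 285.5 - 10p.
Re-solving, 13.5p = 108 gives p = 8 and q = 205.5.
Δp = 8 - 10 = -2.

Δp = -2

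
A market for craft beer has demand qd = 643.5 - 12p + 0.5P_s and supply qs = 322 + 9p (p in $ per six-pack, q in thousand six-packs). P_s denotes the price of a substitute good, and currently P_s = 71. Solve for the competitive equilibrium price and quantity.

With P_s = 71, demand is qd = 679 - 12p.
The market clears where 679 - 12p = 322 + 9p. Rearranging, 21p = 357, hence p* = 17.
Substitute back: q* = 679 - 12(17) = 475.

p* = 17, q* = 475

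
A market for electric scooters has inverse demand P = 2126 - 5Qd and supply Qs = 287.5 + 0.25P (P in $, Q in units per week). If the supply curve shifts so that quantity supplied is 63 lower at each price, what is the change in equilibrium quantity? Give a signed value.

ΔQ = -28

In direct form, Qd = 425.2 - 0.2P.
At equilibrium Qd = Qs, so 425.2 - 0.2P = 287.5 + 0.25P; collecting terms, 137.7 = 0.45P and P* = 306.
Plugging P* into demand: Q* = 425.2 - 0.2(306) = 364.
After the shift, supply is Qs = 224.5 + 0.25P.
The new intersection has 200.7 = 0.45P, i.e. P = 446, Q = 336.
ΔQ = 336 - 364 = -28.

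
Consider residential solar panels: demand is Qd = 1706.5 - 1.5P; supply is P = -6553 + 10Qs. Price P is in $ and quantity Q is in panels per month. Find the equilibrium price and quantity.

P* = 657, Q* = 721

Inverting to quantity form: Qs = 655.3 + 0.1P.
Set Qd = Qs: 1706.5 - 1.5P = 655.3 + 0.1P, so 1051.2 = 1.6P and P* = 657.
From the demand curve, Q* = 1706.5 - 1.5(657) = 721.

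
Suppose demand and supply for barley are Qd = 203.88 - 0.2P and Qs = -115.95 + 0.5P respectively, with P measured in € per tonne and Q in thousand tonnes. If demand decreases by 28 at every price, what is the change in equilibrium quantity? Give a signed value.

At equilibrium Qd = Qs, so 203.88 - 0.2P = -115.95 + 0.5P; collecting terms, 319.83 = 0.7P and P* = 456.9.
Substitute back: Q* = 203.88 - 0.2(456.9) = 112.5.
After the shift, demand is Qd = 175.88 - 0.2P.
The new intersection has 291.83 = 0.7P, i.e. P = 416.9, Q = 92.5.
ΔQ = 92.5 - 112.5 = -20.

ΔQ = -20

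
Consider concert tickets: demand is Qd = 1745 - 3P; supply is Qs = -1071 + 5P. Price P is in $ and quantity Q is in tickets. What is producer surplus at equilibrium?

The market clears where 1745 - 3P = -1071 + 5P. Rearranging, 8P = 2816, hence P* = 352.
Then Q* = 1745 - 3(352) = 689.
Supply choke price (Qs = 0): P = 214.2. Producer surplus = ½ × (352 - 214.2) × 689 = 47472.1.

Producer surplus = 47472.1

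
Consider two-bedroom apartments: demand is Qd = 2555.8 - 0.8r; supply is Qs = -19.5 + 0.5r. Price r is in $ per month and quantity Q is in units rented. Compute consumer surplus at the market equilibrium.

Consumer surplus = 589275.625

Set Qd = Qs: 2555.8 - 0.8r = -19.5 + 0.5r, so 2575.3 = 1.3r and r* = 1981.
Substitute back: Q* = 2555.8 - 0.8(1981) = 971.
Demand choke price (Qd = 0): r = 2555.8/0.8 = 3194.75. Consumer surplus = ½ × (3194.75 - 1981) × 971 = 589275.625.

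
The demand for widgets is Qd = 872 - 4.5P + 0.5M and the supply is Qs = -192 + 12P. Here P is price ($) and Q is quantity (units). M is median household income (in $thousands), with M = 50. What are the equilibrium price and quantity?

P* = 66, Q* = 600

With M = 50, demand is Qd = 897 - 4.5P.
Equating demand and supply, 897 - 4.5P = -192 + 12P gives 16.5P = 1089, so P* = 66.
Then Q* = 897 - 4.5(66) = 600.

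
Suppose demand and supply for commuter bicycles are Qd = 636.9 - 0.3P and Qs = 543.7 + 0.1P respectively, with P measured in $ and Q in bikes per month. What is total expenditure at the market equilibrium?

Total expenditure = 132111

The market clears where 636.9 - 0.3P = 543.7 + 0.1P. Rearranging, 0.4P = 93.2, hence P* = 233.
Plugging P* into demand: Q* = 636.9 - 0.3(233) = 567.
Total expenditure = P* × Q* = 233 × 567 = 132111.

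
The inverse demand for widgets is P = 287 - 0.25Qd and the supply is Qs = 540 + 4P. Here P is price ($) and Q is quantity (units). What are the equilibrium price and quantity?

P* = 76, Q* = 844

Solving each curve for Q: Qd = 1148 - 4P.
At equilibrium Qd = Qs, so 1148 - 4P = 540 + 4P; collecting terms, 608 = 8P and P* = 76.
Substitute back: Q* = 1148 - 4(76) = 844.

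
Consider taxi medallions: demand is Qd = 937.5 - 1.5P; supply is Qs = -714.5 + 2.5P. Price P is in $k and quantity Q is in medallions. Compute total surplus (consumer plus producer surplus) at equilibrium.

The market clears where 937.5 - 1.5P = -714.5 + 2.5P. Rearranging, 4P = 1652, hence P* = 413.
Then Q* = 937.5 - 1.5(413) = 318.
Demand choke price = 625; supply choke price = 285.8. CS = ½(625 - 413)(318) = 33708; PS = ½(413 - 285.8)(318) = 20224.8. Total surplus = 53932.8.

Total surplus = 53932.8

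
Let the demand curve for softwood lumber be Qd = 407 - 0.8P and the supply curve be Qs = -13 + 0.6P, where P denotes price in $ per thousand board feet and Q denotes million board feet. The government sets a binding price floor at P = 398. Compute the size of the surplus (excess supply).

At P = 398: Qd = 88.6 and Qs = 225.8.
Surplus = Qs - Qd = 225.8 - 88.6 = 137.2.

Surplus = 137.2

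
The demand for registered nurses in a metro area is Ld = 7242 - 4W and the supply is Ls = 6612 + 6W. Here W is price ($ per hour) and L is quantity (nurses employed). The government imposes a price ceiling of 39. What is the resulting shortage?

Shortage = 240

At W = 39: Ld = 7086 and Ls = 6846.
Shortage = Ld - Ls = 7086 - 6846 = 240.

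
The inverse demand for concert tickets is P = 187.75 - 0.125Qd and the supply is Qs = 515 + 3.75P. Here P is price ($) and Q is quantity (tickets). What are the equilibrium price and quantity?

P* = 84, Q* = 830

Solving each curve for Q: Qd = 1502 - 8P.
At equilibrium Qd = Qs, so 1502 - 8P = 515 + 3.75P; collecting terms, 987 = 11.75P and P* = 84.
Substitute back: Q* = 1502 - 8(84) = 830.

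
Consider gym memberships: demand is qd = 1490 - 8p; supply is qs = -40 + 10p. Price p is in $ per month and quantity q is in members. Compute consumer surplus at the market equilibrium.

Consumer surplus = 41006.25

Set qd = qs: 1490 - 8p = -40 + 10p, so 1530 = 18p and p* = 85.
Substitute back: q* = 1490 - 8(85) = 810.
Demand choke price (qd = 0): p = 1490/8 = 186.25. Consumer surplus = ½ × (186.25 - 85) × 810 = 41006.25.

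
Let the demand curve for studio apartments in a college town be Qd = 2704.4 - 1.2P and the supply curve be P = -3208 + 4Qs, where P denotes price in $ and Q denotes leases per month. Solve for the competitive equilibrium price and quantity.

P* = 1312, Q* = 1130

Rewriting in direct form: Qs = 802 + 0.25P.
At equilibrium Qd = Qs, so 2704.4 - 1.2P = 802 + 0.25P; collecting terms, 1902.4 = 1.45P and P* = 1312.
Plugging P* into demand: Q* = 2704.4 - 1.2(1312) = 1130.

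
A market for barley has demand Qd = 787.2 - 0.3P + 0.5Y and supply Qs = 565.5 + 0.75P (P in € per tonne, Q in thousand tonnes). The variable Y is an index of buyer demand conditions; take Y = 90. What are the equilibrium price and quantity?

P* = 254, Q* = 756

With Y = 90, demand is Qd = 832.2 - 0.3P.
Set Qd = Qs: 832.2 - 0.3P = 565.5 + 0.75P, so 266.7 = 1.05P and P* = 254.
Plugging P* into demand: Q* = 832.2 - 0.3(254) = 756.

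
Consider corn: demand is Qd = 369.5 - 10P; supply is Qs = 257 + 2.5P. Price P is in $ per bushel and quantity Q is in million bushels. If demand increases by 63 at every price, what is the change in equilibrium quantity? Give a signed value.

Equating demand and supply, 369.5 - 10P = 257 + 2.5P gives 12.5P = 112.5, so P* = 9.
Plugging P* into demand: Q* = 369.5 - 10(9) = 279.5.
After the shift, demand is Qd = 432.5 - 10P.
New equilibrium: 175.5 = 12.5P, so P = 14.04 and Q = 292.1.
ΔQ = 292.1 - 279.5 = 12.6.

ΔQ = 12.6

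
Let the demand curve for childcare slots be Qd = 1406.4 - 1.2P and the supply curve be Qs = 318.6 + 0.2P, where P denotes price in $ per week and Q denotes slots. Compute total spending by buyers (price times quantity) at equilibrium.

Set Qd = Qs: 1406.4 - 1.2P = 318.6 + 0.2P, so 1087.8 = 1.4P and P* = 777.
From the demand curve, Q* = 1406.4 - 1.2(777) = 474.
Total spending by buyers = P* × Q* = 777 × 474 = 368298.

Total spending by buyers = 368298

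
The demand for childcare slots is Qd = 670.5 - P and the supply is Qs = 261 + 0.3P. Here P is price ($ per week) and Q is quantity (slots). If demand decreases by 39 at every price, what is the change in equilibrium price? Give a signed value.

ΔP = -30

The market clears where 670.5 - P = 261 + 0.3P. Rearranging, 1.3P = 409.5, hence P* = 315.
Plugging P* into demand: Q* = 670.5 - 315 = 355.5.
After the shift, demand is Qd = 631.5 - P.
New equilibrium: 370.5 = 1.3P, so P = 285 and Q = 346.5.
ΔP = 285 - 315 = -30.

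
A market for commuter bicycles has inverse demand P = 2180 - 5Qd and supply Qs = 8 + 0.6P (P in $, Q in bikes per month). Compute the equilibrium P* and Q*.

In direct form, Qd = 436 - 0.2P.
At equilibrium Qd = Qs, so 436 - 0.2P = 8 + 0.6P; collecting terms, 428 = 0.8P and P* = 535.
Then Q* = 436 - 0.2(535) = 329.

P* = 535, Q* = 329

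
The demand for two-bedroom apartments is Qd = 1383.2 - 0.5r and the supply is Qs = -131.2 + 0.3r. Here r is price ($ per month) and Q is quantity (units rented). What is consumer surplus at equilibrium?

Consumer surplus = 190706.89

Set Qd = Qs: 1383.2 - 0.5r = -131.2 + 0.3r, so 1514.4 = 0.8r and r* = 1893.
Plugging r* into demand: Q* = 1383.2 - 0.5(1893) = 436.7.
Demand choke price (Qd = 0): r = 1383.2/0.5 = 2766.4. Consumer surplus = ½ × (2766.4 - 1893) × 436.7 = 190706.89.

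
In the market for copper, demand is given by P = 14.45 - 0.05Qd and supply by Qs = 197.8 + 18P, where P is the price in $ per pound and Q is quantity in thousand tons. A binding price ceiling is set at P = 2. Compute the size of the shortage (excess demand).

Shortage = 15.2

Solving each curve for Q: Qd = 289 - 20P.
At P = 2: Qd = 249 and Qs = 233.8.
Shortage = Qd - Qs = 249 - 233.8 = 15.2.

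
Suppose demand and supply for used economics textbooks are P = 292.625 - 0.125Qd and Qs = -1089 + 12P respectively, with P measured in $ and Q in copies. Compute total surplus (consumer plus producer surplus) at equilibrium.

Rewriting in direct form: Qd = 2341 - 8P.
At equilibrium Qd = Qs, so 2341 - 8P = -1089 + 12P; collecting terms, 3430 = 20P and P* = 171.5.
Plugging P* into demand: Q* = 2341 - 8(171.5) = 969.
Demand choke price = 292.625; supply choke price = 90.75. CS = ½(292.625 - 171.5)(969) = 58685.0625; PS = ½(171.5 - 90.75)(969) = 39123.375. Total surplus = 97808.4375.

Total surplus = 97808.4375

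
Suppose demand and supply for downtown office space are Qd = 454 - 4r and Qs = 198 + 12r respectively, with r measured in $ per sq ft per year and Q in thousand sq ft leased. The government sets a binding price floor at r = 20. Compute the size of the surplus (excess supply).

Surplus = 64

Evaluating both curves at the floor price 20 gives Qd = 374, Qs = 438.
Surplus = Qs - Qd = 438 - 374 = 64.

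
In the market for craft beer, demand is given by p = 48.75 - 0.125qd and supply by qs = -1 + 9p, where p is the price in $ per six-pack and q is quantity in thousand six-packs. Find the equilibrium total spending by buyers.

Solving each curve for q: qd = 390 - 8p.
At equilibrium qd = qs, so 390 - 8p = -1 + 9p; collecting terms, 391 = 17p and p* = 23.
Then q* = 390 - 8(23) = 206.
Total spending by buyers = p* × q* = 23 × 206 = 4738.

Total spending by buyers = 4738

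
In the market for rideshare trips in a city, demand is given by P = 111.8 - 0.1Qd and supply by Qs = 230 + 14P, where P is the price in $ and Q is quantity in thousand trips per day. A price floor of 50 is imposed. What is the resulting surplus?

Surplus = 312

Solving each curve for Q: Qd = 1118 - 10P.
With P fixed at 50, quantity demanded is 618 and quantity supplied is 930.
Surplus = Qs - Qd = 930 - 618 = 312.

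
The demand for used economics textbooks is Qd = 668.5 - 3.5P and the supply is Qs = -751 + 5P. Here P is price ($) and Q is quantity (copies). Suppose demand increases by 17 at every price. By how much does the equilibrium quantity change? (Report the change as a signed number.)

Set Qd = Qs: 668.5 - 3.5P = -751 + 5P, so 1419.5 = 8.5P and P* = 167.
From the demand curve, Q* = 668.5 - 3.5(167) = 84.
After the shift, demand is Qd = 685.5 - 3.5P.
Re-solving, 8.5P = 1436.5 gives P = 169 and Q = 94.
ΔQ = 94 - 84 = 10.

ΔQ = 10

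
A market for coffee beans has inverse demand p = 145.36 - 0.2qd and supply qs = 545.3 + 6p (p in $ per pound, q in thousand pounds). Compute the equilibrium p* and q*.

p* = 16.5, q* = 644.3

Inverting to quantity form: qd = 726.8 - 5p.
The market clears where 726.8 - 5p = 545.3 + 6p. Rearranging, 11p = 181.5, hence p* = 16.5.
From the demand curve, q* = 726.8 - 5(16.5) = 644.3.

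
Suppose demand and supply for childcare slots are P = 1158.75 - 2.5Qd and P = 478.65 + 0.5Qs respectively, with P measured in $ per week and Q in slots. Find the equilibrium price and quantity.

Inverting to quantity form: Qd = 463.5 - 0.4P and Qs = -957.3 + 2P.
At equilibrium Qd = Qs, so 463.5 - 0.4P = -957.3 + 2P; collecting terms, 1420.8 = 2.4P and P* = 592.
Substitute back: Q* = 463.5 - 0.4(592) = 226.7.

P* = 592, Q* = 226.7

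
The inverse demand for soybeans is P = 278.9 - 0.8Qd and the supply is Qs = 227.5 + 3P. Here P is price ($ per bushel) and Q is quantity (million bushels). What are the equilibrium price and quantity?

Inverting to quantity form: Qd = 348.625 - 1.25P.
Set Qd = Qs: 348.625 - 1.25P = 227.5 + 3P, so 121.125 = 4.25P and P* = 28.5.
Substitute back: Q* = 348.625 - 1.25(28.5) = 313.

P* = 28.5, Q* = 313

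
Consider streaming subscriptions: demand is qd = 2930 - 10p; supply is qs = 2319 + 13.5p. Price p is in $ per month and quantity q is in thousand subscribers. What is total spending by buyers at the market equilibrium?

Total spending by buyers = 69420

Set qd = qs: 2930 - 10p = 2319 + 13.5p, so 611 = 23.5p and p* = 26.
From the demand curve, q* = 2930 - 10(26) = 2670.
Total spending by buyers = p* × q* = 26 × 2670 = 69420.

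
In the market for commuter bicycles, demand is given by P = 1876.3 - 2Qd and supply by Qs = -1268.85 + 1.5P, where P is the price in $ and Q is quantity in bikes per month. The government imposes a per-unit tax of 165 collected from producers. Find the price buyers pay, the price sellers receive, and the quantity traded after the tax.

P_b = 1227.25, P_s = 1062.25, Q = 324.525

Rewriting in direct form: Qd = 938.15 - 0.5P.
The tax drives a wedge P_b - P_s = 165. Substituting P_s = P_b - 165 into supply: Qs = -1516.35 + 1.5P_b.
Market clearing requires 938.15 - 0.5P_b = -1516.35 + 1.5P_b; hence 2454.5 = 2P_b and P_b = 1227.25.
Then P_s = 1227.25 - 165 = 1062.25 and Q = 938.15 - 0.5(1227.25) = 324.525.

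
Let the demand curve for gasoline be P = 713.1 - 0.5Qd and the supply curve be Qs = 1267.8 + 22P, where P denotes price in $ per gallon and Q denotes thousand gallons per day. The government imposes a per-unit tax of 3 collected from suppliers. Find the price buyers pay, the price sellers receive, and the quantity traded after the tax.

Inverting to quantity form: Qd = 1426.2 - 2P.
With a tax of 3 on suppliers, they supply based on the net price P_s = P_b - 3, so Qs = 1201.8 + 22P_b.
Market clearing requires 1426.2 - 2P_b = 1201.8 + 22P_b; hence 224.4 = 24P_b and P_b = 9.35.
Then P_s = 9.35 - 3 = 6.35 and Q = 1426.2 - 2(9.35) = 1407.5.

P_b = 9.35, P_s = 6.35, Q = 1407.5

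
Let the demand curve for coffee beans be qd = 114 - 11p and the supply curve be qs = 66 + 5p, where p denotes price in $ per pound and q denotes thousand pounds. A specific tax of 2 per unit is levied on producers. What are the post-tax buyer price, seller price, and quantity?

p_b = 3.625, p_s = 1.625, q = 74.125

Producers keep p_s = p_b - 2 per unit, so supply in terms of the buyer price is qs = 56 + 5p_b.
Set qd = qs: 114 - 11p_b = 56 + 5p_b, so 58 = 16p_b and p_b = 3.625.
So p_s = 1.625 and the quantity traded is q = 114 - 11(3.625) = 74.125.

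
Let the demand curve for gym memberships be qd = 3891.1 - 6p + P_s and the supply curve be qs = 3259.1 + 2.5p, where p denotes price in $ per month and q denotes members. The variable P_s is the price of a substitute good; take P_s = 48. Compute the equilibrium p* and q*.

p* = 80, q* = 3459.1

With P_s = 48, demand is qd = 3939.1 - 6p.
At equilibrium qd = qs, so 3939.1 - 6p = 3259.1 + 2.5p; collecting terms, 680 = 8.5p and p* = 80.
Plugging p* into demand: q* = 3939.1 - 6(80) = 3459.1.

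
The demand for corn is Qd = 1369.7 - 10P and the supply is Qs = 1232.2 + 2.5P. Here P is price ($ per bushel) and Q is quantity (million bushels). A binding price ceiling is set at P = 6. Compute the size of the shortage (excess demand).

Shortage = 62.5

Evaluating both curves at the ceiling price 6 gives Qd = 1309.7, Qs = 1247.2.
Shortage = Qd - Qs = 1309.7 - 1247.2 = 62.5.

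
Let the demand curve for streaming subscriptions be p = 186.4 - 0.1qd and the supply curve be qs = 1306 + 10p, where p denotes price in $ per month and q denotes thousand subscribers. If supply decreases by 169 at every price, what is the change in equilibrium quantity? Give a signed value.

Δq = -84.5

Inverting to quantity form: qd = 1864 - 10p.
Equating demand and supply, 1864 - 10p = 1306 + 10p gives 20p = 558, so p* = 27.9.
Then q* = 1864 - 10(27.9) = 1585.
After the shift, supply is qs = 1137 + 10p.
New equilibrium: 727 = 20p, so p = 36.35 and q = 1500.5.
Δq = 1500.5 - 1585 = -84.5.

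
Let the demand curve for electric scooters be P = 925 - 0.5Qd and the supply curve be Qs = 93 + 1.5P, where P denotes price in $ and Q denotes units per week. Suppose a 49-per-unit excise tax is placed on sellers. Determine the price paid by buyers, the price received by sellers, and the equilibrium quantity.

Inverting to quantity form: Qd = 1850 - 2P.
The tax drives a wedge P_b - P_s = 49. Substituting P_s = P_b - 49 into supply: Qs = 19.5 + 1.5P_b.
Equate demand and the shifted supply: 1850 - 2P_b = 19.5 + 1.5P_b, giving 3.5P_b = 1830.5, so P_b = 523.
Then P_s = 523 - 49 = 474 and Q = 1850 - 2(523) = 804.

P_b = 523, P_s = 474, Q = 804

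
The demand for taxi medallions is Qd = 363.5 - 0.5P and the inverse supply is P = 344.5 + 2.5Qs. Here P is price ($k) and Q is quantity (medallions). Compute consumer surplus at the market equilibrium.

In direct form, Qs = -137.8 + 0.4P.
Equating demand and supply, 363.5 - 0.5P = -137.8 + 0.4P gives 0.9P = 501.3, so P* = 557.
Plugging P* into demand: Q* = 363.5 - 0.5(557) = 85.
Demand choke price (Qd = 0): P = 363.5/0.5 = 727. Consumer surplus = ½ × (727 - 557) × 85 = 7225.

Consumer surplus = 7225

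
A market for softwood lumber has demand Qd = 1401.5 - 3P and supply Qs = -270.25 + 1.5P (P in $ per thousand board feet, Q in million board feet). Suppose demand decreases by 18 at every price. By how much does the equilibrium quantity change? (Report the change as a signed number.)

ΔQ = -6

Equating demand and supply, 1401.5 - 3P = -270.25 + 1.5P gives 4.5P = 1671.75, so P* = 371.5.
Substitute back: Q* = 1401.5 - 3(371.5) = 287.
After the shift, demand is Qd = 1383.5 - 3P.
New equilibrium: 1653.75 = 4.5P, so P = 367.5 and Q = 281.
ΔQ = 281 - 287 = -6.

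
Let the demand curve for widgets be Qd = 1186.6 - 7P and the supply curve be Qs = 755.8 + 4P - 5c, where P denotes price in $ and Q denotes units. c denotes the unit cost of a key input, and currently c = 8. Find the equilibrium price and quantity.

P* = 42.8, Q* = 887

With c = 8, supply is Qs = 715.8 + 4P.
At equilibrium Qd = Qs, so 1186.6 - 7P = 715.8 + 4P; collecting terms, 470.8 = 11P and P* = 42.8.
Substitute back: Q* = 1186.6 - 7(42.8) = 887.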